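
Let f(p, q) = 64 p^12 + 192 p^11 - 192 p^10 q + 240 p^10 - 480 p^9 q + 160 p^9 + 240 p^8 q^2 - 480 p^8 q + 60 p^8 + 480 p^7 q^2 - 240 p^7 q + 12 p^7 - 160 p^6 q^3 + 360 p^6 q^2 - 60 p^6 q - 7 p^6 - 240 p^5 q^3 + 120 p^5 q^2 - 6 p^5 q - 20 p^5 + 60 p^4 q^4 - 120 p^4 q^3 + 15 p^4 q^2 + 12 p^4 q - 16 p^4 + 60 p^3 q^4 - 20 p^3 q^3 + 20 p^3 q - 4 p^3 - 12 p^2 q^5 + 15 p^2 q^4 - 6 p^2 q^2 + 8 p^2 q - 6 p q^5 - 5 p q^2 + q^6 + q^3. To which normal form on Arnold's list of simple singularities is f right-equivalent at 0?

D_{7}

The Hessian of f at 0 is [[0, 0], [0, 0]] with rank 0, so corank 2. A Groebner basis of the Jacobian ideal J(f) in C{p,q} is {208*p^2/9 - 296*p*q/9 + q^4 - 22*q^3/9 + 32*q^2/3, p^3 - p^2/3 + 7*p*q/6 + q^3/12 - q^2/2, p^2*q - 4*p^2/3 + 8*p*q/3 + q^3/12 - q^2, -20*p^2/9 + p*q^2 + 34*p*q/9 - q^3/9 - 4*q^2/3}; counting standard monomials gives mu = 7. Corank 2; j^3 = -(p - q)*(2*p - q)^2 has shape L^2 M (L != M), so D-series; mu = 7 gives D_7.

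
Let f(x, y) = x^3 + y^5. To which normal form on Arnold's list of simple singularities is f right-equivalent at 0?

The Hessian of f at 0 has rank 0. Corank 2; j^3 = x^3 is a perfect cube, so E-series; the 5-jet and mu = 8 give E_8.

E8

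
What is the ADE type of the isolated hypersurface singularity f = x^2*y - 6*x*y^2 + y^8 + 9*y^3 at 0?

The Hessian of f at 0 is [[0, 0], [0, 0]] with rank 0, so corank 2. A Groebner basis of the Jacobian ideal J(f) in C{x,y} is {x^2/8 + y^7 - 9*y^2/8, x^3 - 27*y^3, x*y - 3*y^2}; counting standard monomials gives mu = 9. Corank 2; j^3 = y*(x - 3*y)^2 has shape L^2 M (L != M), so D-series; mu = 9 gives D_9.

D_{9}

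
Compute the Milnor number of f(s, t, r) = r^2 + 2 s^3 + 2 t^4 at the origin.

6

The Hessian of f at 0 has rank 1. Corank 2; j^3 = 2*s^3 is a perfect cube, so E-series; the 4-jet and mu = 6 give E_6.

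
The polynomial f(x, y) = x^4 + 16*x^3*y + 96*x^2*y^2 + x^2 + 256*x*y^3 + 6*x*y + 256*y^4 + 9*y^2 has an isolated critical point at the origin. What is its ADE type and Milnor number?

Type A_3, Milnor number mu = 3.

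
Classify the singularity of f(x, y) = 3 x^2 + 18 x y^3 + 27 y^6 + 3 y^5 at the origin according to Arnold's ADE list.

A_4

The Hessian of f at 0 is [[6, 0], [0, 0]] with rank 1, so corank 1. A Groebner basis of the Jacobian ideal J(f) in C{x,y} is {x/3 + y^3, x^2, x*y}; counting standard monomials gives mu = 4. Corank 1: A-series; mu = 4 gives A_4.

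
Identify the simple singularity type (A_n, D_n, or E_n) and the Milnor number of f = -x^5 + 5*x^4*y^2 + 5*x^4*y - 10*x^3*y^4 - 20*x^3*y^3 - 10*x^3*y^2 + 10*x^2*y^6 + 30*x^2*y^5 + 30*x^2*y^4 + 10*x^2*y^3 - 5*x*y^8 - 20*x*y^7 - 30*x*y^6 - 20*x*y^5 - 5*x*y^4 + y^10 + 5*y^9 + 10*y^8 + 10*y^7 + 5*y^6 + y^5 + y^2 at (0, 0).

The Hessian of f at 0 is [[0, 0], [0, 2]] with rank 1, so corank 1. A Groebner basis of the Jacobian ideal J(f) in C{x,y} is {x^4, y}; counting standard monomials gives mu = 4. Corank 1: A-series; mu = 4 gives A_4.

Type A_4, Milnor number mu = 4.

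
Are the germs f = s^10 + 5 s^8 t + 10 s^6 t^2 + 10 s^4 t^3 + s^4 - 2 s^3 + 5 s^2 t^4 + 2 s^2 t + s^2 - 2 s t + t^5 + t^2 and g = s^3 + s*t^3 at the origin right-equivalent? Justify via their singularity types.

No.

The Hessian of f at 0 is [[2, -2], [-2, 2]] with rank 1, so corank 1. A Groebner basis of the Jacobian ideal J(f) in C{s,t} is {-s/2 + t^3 + t^2/2 + t/2, s^2 - s + t, s*t - s/2 - t^2/2 + t/2}; counting standard monomials gives mu = 4. Corank 1: A-series; mu = 4 gives A_4. The Hessian of g at 0 is [[0, 0], [0, 0]] with rank 0, so corank 2. A Groebner basis of the Jacobian ideal J(g) in C{s,t} is {s^3, s*t^2, 3*s^2 + t^3}; counting standard monomials gives mu = 7. Corank 2; j^3 = s^3 is a perfect cube, so E-series; the 4-jet and mu = 7 give E_7. f is A_4 but g is E_7, hence not right-equivalent.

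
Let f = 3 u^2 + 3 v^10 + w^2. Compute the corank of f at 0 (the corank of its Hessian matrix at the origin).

1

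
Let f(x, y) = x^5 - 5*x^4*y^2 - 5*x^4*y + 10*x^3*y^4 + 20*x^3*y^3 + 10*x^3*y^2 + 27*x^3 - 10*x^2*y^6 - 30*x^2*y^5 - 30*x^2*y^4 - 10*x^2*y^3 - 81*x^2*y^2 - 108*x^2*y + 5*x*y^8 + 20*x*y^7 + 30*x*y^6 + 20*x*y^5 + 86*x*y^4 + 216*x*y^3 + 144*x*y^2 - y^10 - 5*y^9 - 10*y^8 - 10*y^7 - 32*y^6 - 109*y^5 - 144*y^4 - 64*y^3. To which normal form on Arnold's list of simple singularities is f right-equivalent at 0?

E_8

The Hessian of f at 0 has rank 0. Corank 2; j^3 = (3*x - 4*y)^3 is a perfect cube, so E-series; the 5-jet and mu = 8 give E_8.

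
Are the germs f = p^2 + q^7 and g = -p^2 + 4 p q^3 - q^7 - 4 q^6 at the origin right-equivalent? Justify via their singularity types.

Yes.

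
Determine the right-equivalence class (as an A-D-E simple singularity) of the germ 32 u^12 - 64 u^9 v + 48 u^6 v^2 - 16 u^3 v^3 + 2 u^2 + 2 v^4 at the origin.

A_{3}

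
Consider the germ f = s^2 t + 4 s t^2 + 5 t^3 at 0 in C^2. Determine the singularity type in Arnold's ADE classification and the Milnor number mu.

The Hessian of f at 0 is [[0, 0], [0, 0]] with rank 0, so corank 2. A Groebner basis of the Jacobian ideal J(f) in C{s,t} is {t^3, s^2 - t^2, s*t + 2*t^2}; counting standard monomials gives mu = 4. Corank 2; j^3 = t*(s^2 + 4*s*t + 5*t^2) splits into three distinct lines over C (the quadratic factor has nonzero discriminant), so D_4.

Type D4, Milnor number mu = 4.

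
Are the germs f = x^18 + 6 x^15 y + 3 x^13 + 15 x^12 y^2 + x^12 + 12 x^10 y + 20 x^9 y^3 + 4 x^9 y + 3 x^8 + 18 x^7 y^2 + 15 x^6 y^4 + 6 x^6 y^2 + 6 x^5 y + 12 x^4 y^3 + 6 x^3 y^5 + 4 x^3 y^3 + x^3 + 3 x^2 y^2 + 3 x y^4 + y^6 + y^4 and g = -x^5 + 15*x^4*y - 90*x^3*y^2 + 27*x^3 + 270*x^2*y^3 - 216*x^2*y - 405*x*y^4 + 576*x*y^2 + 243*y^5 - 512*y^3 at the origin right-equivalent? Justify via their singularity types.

No.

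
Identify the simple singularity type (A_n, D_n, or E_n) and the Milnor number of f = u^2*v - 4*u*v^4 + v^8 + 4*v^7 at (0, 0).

The Hessian of f at 0 has rank 0. Corank 2; j^3 = u^2*v has shape L^2 M (L != M), so D-series; mu = 9 gives D_9.

Type D_9, Milnor number mu = 9.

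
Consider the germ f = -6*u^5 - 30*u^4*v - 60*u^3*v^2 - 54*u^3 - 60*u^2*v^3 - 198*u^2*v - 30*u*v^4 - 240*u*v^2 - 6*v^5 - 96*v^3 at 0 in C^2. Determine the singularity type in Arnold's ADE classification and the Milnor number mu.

The Hessian of f at 0 has rank 0. Corank 2; j^3 = -6*(u + v)*(3*u + 4*v)^2 has shape L^2 M (L != M), so D-series; mu = 6 gives D_6.

Type D6, Milnor number mu = 6.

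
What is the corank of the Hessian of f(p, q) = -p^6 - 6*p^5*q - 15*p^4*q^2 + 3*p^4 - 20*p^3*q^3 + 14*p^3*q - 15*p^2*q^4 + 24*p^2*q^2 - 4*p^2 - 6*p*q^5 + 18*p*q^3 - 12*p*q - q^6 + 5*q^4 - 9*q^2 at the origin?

The Hessian at 0 is [[-8, -12], [-12, -18]] of rank 1; hence corank 1.

1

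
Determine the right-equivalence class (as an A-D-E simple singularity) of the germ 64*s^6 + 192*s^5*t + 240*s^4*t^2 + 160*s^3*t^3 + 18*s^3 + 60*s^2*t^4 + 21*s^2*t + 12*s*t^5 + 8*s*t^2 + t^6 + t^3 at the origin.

D_7

The Hessian of f at 0 has rank 0. Corank 2; j^3 = (2*s + t)*(3*s + t)^2 has shape L^2 M (L != M), so D-series; mu = 7 gives D_7.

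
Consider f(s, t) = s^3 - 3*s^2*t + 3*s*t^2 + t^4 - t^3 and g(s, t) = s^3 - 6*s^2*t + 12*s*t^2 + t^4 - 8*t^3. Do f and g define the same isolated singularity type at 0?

Yes.

The Hessian of f at 0 has rank 0. Corank 2; j^3 = (s - t)^3 is a perfect cube, so E-series; the 4-jet and mu = 6 give E_6. The Hessian of g at 0 has rank 0. Corank 2; j^3 = (s - 2*t)^3 is a perfect cube, so E-series; the 4-jet and mu = 6 give E_6. Both have type E_6, hence right-equivalent.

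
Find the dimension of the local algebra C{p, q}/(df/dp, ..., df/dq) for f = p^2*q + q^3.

The Hessian of f at 0 has rank 0. Corank 2; j^3 = q*(p^2 + q^2) splits into three distinct lines over C (the quadratic factor has nonzero discriminant), so D_4.

4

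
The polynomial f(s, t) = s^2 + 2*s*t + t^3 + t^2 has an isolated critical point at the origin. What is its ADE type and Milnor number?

Type A_2, Milnor number mu = 2.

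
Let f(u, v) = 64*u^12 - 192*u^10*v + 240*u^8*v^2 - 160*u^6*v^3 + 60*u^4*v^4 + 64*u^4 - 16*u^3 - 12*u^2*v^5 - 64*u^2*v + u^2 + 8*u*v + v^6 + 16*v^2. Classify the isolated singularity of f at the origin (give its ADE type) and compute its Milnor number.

The Hessian of f at 0 is [[2, 8], [8, 32]] with rank 1, so corank 1. A Groebner basis of the Jacobian ideal J(f) in C{u,v} is {u*v^2 + 3*u*v/32 + u/1024 + v^2/4 + v/256, -5*u*v/128 - u/2048 + v^3 - 3*v^2/32 - v/512, u^2 - u/8 - v/2}; counting standard monomials gives mu = 5. Corank 1: A-series; mu = 5 gives A_5.

Type A_{5}, Milnor number mu = 5.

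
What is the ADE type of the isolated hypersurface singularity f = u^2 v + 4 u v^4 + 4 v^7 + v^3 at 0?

D_4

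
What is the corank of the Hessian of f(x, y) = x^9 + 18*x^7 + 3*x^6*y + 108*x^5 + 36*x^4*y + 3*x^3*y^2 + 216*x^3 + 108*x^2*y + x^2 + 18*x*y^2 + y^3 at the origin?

1

The Hessian at 0 is [[2, 0], [0, 0]] of rank 1; hence corank 1.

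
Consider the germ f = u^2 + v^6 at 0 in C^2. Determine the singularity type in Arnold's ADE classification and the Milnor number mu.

The Hessian of f at 0 has rank 1. Corank 1: A-series; mu = 5 gives A_5.

Type A5, Milnor number mu = 5.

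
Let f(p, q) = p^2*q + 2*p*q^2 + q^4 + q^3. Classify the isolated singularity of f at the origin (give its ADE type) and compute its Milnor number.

The Hessian of f at 0 is [[0, 0], [0, 0]] with rank 0, so corank 2. A Groebner basis of the Jacobian ideal J(f) in C{p,q} is {p^3 - p^2/4 + q^2/4, p^2/4 + q^3 - q^2/4, p*q + q^2}; counting standard monomials gives mu = 5. Corank 2; j^3 = q*(p + q)^2 has shape L^2 M (L != M), so D-series; mu = 5 gives D_5.

Type D5, Milnor number mu = 5.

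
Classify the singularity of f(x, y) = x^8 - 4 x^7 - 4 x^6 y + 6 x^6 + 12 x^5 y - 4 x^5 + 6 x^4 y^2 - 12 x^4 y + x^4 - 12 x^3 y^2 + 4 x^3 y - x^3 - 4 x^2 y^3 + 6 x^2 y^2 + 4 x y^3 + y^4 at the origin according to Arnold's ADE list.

E6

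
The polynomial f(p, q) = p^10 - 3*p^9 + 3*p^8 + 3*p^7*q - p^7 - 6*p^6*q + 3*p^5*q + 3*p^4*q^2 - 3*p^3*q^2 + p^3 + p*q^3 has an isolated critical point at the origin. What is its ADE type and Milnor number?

Type E7, Milnor number mu = 7.

The Hessian of f at 0 is [[0, 0], [0, 0]] with rank 0, so corank 2. A Groebner basis of the Jacobian ideal J(f) in C{p,q} is {p^3, p*q^2, 3*p^2 + q^3}; counting standard monomials gives mu = 7. Corank 2; j^3 = p^3 is a perfect cube, so E-series; the 4-jet and mu = 7 give E_7.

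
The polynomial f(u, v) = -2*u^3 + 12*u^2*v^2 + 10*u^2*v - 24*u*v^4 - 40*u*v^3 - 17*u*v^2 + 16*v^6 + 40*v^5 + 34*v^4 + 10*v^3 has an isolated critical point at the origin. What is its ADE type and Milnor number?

The Hessian of f at 0 has rank 0. Corank 2; j^3 = -(u - 2*v)*(2*u^2 - 6*u*v + 5*v^2) splits into three distinct lines over C (the quadratic factor has nonzero discriminant), so D_4.

Type D_{4}, Milnor number mu = 4.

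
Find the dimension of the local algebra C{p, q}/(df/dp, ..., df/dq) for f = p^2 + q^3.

2

The Hessian of f at 0 is [[2, 0], [0, 0]] with rank 1, so corank 1. A Groebner basis of the Jacobian ideal J(f) in C{p,q} is {q^2, p}; counting standard monomials gives mu = 2. Corank 1: A-series; mu = 2 gives A_2.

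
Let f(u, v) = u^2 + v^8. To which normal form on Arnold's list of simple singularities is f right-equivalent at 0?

A_{7}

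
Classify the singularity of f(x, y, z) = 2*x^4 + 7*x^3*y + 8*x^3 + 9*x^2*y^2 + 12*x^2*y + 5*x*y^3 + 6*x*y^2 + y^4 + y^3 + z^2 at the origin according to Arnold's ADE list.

E_7

The Hessian of f at 0 has rank 1. Corank 2; j^3 = (2*x + y)^3 is a perfect cube, so E-series; the 4-jet and mu = 7 give E_7.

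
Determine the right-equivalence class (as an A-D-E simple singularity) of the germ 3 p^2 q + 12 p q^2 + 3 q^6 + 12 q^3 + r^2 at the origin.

The Hessian of f at 0 is [[0, 0, 0], [0, 0, 0], [0, 0, 2]] with rank 1, so corank 2. A Groebner basis of the Jacobian ideal J(f) in C{p,q,r} is {p^2/6 + q^5 - 2*q^2/3, p^3 + 8*q^3, p*q + 2*q^2, r}; counting standard monomials gives mu = 7. Corank 2; j^3 = 3*q*(p + 2*q)^2 has shape L^2 M (L != M), so D-series; mu = 7 gives D_7.

D7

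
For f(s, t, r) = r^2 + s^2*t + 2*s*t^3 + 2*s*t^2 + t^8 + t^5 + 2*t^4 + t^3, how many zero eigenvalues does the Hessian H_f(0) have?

2

The Hessian at 0 is [[0, 0, 0], [0, 0, 0], [0, 0, 2]] of rank 1; hence corank 2.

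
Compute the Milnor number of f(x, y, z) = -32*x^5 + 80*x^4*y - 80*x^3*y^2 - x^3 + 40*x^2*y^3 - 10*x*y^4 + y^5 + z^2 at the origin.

The Hessian of f at 0 has rank 1. Corank 2; j^3 = -x^3 is a perfect cube, so E-series; the 5-jet and mu = 8 give E_8.

8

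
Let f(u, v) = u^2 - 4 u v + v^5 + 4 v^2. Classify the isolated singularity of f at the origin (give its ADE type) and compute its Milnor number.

Type A_4, Milnor number mu = 4.

The Hessian of f at 0 has rank 1. Corank 1: A-series; mu = 4 gives A_4.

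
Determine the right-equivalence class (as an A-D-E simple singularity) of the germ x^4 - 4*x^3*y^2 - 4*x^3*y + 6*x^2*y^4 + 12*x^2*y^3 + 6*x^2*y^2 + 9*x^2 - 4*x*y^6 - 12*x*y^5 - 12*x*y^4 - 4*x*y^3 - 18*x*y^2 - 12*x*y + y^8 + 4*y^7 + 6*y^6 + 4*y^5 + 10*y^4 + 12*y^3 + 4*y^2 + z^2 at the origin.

A3

The Hessian of f at 0 is [[18, -12, 0], [-12, 8, 0], [0, 0, 2]] with rank 2, so corank 1. A Groebner basis of the Jacobian ideal J(f) in C{x,y,z} is {x^2 - 4*x/9 + 8*y/27, x*y - 2*x/3 + 4*y/9, -x + y^2 + 2*y/3, z}; counting standard monomials gives mu = 3. Corank 1: A-series; mu = 3 gives A_3.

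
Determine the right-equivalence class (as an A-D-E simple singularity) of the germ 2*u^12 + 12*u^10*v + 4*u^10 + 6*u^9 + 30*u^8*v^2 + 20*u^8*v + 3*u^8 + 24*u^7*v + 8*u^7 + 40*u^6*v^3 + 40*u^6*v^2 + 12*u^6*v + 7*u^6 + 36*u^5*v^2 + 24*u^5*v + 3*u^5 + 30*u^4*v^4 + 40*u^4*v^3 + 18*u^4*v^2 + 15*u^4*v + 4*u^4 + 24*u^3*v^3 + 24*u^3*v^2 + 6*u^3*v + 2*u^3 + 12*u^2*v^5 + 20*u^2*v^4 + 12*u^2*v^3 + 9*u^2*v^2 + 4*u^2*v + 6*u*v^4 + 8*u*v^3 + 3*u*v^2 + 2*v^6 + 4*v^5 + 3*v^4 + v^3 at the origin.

D_{4}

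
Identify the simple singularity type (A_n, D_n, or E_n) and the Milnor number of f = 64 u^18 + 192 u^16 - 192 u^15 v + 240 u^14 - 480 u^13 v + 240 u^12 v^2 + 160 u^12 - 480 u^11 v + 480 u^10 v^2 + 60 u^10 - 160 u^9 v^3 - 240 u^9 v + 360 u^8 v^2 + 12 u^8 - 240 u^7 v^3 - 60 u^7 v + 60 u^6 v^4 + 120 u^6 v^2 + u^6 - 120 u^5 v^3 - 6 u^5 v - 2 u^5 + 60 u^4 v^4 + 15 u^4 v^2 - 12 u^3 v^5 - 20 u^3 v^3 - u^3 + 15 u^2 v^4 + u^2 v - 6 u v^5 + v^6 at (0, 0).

Type D_{7}, Milnor number mu = 7.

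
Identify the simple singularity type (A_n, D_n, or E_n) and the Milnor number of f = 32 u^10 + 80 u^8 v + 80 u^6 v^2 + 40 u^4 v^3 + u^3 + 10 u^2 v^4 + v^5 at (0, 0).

The Hessian of f at 0 has rank 0. Corank 2; j^3 = u^3 is a perfect cube, so E-series; the 5-jet and mu = 8 give E_8.

Type E_8, Milnor number mu = 8.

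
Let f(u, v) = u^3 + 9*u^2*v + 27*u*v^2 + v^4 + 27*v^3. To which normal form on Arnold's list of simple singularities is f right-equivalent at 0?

E_{6}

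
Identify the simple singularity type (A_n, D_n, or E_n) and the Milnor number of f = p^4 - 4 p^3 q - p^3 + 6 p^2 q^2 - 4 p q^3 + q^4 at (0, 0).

Type E_{6}, Milnor number mu = 6.

The Hessian of f at 0 has rank 0. Corank 2; j^3 = -p^3 is a perfect cube, so E-series; the 4-jet and mu = 6 give E_6.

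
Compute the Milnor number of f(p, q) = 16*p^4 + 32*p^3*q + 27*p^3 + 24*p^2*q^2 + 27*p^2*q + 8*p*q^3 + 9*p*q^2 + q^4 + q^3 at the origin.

6

The Hessian of f at 0 has rank 0. Corank 2; j^3 = (3*p + q)^3 is a perfect cube, so E-series; the 4-jet and mu = 6 give E_6.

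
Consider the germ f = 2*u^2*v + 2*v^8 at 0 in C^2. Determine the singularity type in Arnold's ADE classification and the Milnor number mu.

The Hessian of f at 0 is [[0, 0], [0, 0]] with rank 0, so corank 2. A Groebner basis of the Jacobian ideal J(f) in C{u,v} is {u^2/8 + v^7, u^3, u*v}; counting standard monomials gives mu = 9. Corank 2; j^3 = 2*u^2*v has shape L^2 M (L != M), so D-series; mu = 9 gives D_9.

Type D9, Milnor number mu = 9.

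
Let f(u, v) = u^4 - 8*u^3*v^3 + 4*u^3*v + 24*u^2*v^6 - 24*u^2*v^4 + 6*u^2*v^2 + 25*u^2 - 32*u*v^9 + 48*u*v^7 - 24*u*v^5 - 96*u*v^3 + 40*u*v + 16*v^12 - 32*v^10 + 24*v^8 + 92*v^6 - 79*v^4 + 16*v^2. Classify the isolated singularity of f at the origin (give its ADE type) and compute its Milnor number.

The Hessian of f at 0 has rank 1. Corank 1: A-series; mu = 3 gives A_3.

Type A_3, Milnor number mu = 3.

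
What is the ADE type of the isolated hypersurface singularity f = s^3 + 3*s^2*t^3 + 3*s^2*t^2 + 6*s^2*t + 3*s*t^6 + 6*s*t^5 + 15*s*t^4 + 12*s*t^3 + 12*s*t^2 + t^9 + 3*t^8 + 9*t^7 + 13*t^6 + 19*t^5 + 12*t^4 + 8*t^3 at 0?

E_8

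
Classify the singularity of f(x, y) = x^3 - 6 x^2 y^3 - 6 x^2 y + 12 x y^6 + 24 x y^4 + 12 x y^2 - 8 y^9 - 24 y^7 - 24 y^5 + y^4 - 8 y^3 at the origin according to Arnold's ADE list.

E_6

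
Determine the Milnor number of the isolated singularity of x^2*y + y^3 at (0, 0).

4

The Hessian of f at 0 has rank 0. Corank 2; j^3 = y*(x^2 + y^2) splits into three distinct lines over C (the quadratic factor has nonzero discriminant), so D_4.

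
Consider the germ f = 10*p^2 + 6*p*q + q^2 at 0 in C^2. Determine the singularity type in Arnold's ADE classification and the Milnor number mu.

Type A_1, Milnor number mu = 1.

The Hessian of f at 0 is [[20, 6], [6, 2]] with rank 2, so corank 0. A Groebner basis of the Jacobian ideal J(f) in C{p,q} is {p, q}; counting standard monomials gives mu = 1. Corank 0: nondegenerate Morse point, so A_1.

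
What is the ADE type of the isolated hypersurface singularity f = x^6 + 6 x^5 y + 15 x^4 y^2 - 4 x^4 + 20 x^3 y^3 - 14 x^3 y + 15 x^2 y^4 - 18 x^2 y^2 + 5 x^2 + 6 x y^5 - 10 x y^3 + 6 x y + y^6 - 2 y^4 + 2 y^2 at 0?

The Hessian of f at 0 is [[10, 6], [6, 4]] with rank 2, so corank 0. A Groebner basis of the Jacobian ideal J(f) in C{x,y} is {x, y}; counting standard monomials gives mu = 1. Corank 0: nondegenerate Morse point, so A_1.

A1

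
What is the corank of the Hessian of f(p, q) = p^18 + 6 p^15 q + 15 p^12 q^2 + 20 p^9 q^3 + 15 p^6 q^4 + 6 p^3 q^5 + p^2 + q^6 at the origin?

1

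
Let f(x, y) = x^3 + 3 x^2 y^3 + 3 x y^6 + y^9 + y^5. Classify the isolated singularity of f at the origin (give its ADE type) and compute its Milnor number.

Type E_{8}, Milnor number mu = 8.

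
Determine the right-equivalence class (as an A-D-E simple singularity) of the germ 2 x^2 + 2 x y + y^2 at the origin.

A1

The Hessian of f at 0 is [[4, 2], [2, 2]] with rank 2, so corank 0. A Groebner basis of the Jacobian ideal J(f) in C{x,y} is {x, y}; counting standard monomials gives mu = 1. Corank 0: nondegenerate Morse point, so A_1.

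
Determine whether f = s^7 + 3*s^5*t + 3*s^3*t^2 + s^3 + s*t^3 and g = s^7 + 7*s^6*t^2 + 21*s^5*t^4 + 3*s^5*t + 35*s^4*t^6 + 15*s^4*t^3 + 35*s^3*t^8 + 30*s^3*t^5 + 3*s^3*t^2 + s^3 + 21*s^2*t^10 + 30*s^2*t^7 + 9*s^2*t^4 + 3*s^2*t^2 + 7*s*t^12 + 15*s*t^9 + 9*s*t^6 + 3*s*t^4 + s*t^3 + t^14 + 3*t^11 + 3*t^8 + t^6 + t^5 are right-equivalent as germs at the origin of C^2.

The Hessian of f at 0 is [[0, 0], [0, 0]] with rank 0, so corank 2. A Groebner basis of the Jacobian ideal J(f) in C{s,t} is {s^3, s*t^2, 3*s^2 + t^3}; counting standard monomials gives mu = 7. Corank 2; j^3 = s^3 is a perfect cube, so E-series; the 4-jet and mu = 7 give E_7. The Hessian of g at 0 is [[0, 0], [0, 0]] with rank 0, so corank 2. A Groebner basis of the Jacobian ideal J(g) in C{s,t} is {-s^2 + t^4 - t^3/3, s^3, s^2*t + s^2/3 + t^3/9, s^2 + s*t^2 + t^3/3}; counting standard monomials gives mu = 7. Corank 2; j^3 = s^3 is a perfect cube, so E-series; the 4-jet and mu = 7 give E_7. Both have type E_7, hence right-equivalent.

Yes.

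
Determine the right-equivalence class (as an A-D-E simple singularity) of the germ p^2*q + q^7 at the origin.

The Hessian of f at 0 has rank 0. Corank 2; j^3 = p^2*q has shape L^2 M (L != M), so D-series; mu = 8 gives D_8.

D_{8}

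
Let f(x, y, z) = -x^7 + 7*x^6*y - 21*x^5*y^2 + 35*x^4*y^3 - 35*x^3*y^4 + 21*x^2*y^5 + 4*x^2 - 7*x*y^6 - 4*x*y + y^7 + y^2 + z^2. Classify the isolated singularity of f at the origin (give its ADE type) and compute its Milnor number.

Type A_6, Milnor number mu = 6.

The Hessian of f at 0 is [[8, -4, 0], [-4, 2, 0], [0, 0, 2]] with rank 2, so corank 1. A Groebner basis of the Jacobian ideal J(f) in C{x,y,z} is {y^6, x - y/2, z}; counting standard monomials gives mu = 6. Corank 1: A-series; mu = 6 gives A_6.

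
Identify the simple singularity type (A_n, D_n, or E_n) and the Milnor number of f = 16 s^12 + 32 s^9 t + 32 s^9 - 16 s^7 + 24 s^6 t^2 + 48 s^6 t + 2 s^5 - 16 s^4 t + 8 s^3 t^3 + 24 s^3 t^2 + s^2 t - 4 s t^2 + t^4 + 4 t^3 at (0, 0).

The Hessian of f at 0 has rank 0. Corank 2; j^3 = t*(s - 2*t)^2 has shape L^2 M (L != M), so D-series; mu = 5 gives D_5.

Type D_5, Milnor number mu = 5.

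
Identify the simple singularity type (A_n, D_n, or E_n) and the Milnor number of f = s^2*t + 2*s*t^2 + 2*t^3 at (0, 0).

Type D_{4}, Milnor number mu = 4.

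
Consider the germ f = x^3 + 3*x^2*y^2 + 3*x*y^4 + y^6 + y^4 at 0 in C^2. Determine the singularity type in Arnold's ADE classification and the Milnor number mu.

Type E_6, Milnor number mu = 6.

The Hessian of f at 0 has rank 0. Corank 2; j^3 = x^3 is a perfect cube, so E-series; the 4-jet and mu = 6 give E_6.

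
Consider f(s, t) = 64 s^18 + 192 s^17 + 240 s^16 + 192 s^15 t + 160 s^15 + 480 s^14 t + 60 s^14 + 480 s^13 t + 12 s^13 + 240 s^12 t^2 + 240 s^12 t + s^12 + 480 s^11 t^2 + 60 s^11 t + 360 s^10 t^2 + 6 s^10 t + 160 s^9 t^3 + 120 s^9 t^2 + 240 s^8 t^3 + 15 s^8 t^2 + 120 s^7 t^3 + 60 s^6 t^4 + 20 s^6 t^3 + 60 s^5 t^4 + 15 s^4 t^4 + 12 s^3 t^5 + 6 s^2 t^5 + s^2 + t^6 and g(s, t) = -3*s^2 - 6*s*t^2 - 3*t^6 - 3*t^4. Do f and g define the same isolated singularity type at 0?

Yes.

The Hessian of f at 0 has rank 1. Corank 1: A-series; mu = 5 gives A_5. The Hessian of g at 0 has rank 1. Corank 1: A-series; mu = 5 gives A_5. Both have type A_5, hence right-equivalent.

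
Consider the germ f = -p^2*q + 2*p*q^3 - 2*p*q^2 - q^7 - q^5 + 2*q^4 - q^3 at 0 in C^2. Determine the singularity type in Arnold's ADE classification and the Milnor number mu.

Type D8, Milnor number mu = 8.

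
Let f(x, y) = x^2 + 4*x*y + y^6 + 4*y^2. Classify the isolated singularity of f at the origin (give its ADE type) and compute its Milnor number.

The Hessian of f at 0 has rank 1. Corank 1: A-series; mu = 5 gives A_5.

Type A_{5}, Milnor number mu = 5.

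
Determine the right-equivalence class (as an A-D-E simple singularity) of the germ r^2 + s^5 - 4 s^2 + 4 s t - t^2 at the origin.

The Hessian of f at 0 has rank 2. Corank 1: A-series; mu = 4 gives A_4.

A_4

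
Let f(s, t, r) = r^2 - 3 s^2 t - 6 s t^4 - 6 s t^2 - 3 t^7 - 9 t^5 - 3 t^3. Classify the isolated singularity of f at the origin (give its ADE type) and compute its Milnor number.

The Hessian of f at 0 is [[0, 0, 0], [0, 0, 0], [0, 0, 2]] with rank 1, so corank 2. A Groebner basis of the Jacobian ideal J(f) in C{s,t,r} is {s*t + t^4 + t^2, s*t^2 + t^3, s^2 - 3*s*t - 4*t^2, r}; counting standard monomials gives mu = 6. Corank 2; j^3 = -3*t*(s + t)^2 has shape L^2 M (L != M), so D-series; mu = 6 gives D_6.

Type D_{6}, Milnor number mu = 6.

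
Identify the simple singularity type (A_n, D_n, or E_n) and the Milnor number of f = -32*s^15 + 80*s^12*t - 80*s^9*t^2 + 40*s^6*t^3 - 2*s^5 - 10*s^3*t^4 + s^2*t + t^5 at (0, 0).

Type D_{6}, Milnor number mu = 6.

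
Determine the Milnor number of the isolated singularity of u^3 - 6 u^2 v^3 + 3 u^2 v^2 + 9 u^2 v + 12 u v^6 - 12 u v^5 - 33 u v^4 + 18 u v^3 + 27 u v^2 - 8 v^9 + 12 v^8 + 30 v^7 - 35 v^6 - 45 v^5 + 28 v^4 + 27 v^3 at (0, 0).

6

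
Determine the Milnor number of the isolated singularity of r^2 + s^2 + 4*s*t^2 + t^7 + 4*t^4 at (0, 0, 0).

The Hessian of f at 0 has rank 2. Corank 1: A-series; mu = 6 gives A_6.

6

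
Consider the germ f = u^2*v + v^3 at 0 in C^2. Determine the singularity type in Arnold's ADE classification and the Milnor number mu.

Type D_4, Milnor number mu = 4.

The Hessian of f at 0 has rank 0. Corank 2; j^3 = v*(u^2 + v^2) splits into three distinct lines over C (the quadratic factor has nonzero discriminant), so D_4.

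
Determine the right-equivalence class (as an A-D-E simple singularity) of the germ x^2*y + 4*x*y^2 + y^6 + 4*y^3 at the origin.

The Hessian of f at 0 is [[0, 0], [0, 0]] with rank 0, so corank 2. A Groebner basis of the Jacobian ideal J(f) in C{x,y} is {x^2/6 + y^5 - 2*y^2/3, x^3 + 8*y^3, x*y + 2*y^2}; counting standard monomials gives mu = 7. Corank 2; j^3 = y*(x + 2*y)^2 has shape L^2 M (L != M), so D-series; mu = 7 gives D_7.

D7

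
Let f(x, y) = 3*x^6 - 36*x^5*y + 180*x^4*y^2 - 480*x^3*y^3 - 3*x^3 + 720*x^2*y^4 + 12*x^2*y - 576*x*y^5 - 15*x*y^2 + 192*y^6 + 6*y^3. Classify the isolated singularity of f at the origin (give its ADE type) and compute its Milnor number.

Type D7, Milnor number mu = 7.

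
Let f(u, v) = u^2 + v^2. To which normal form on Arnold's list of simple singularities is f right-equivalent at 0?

The Hessian of f at 0 has rank 2. Corank 0: nondegenerate Morse point, so A_1.

A1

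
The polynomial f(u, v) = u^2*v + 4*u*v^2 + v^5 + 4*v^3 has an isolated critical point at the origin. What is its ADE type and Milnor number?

Type D_6, Milnor number mu = 6.

The Hessian of f at 0 is [[0, 0], [0, 0]] with rank 0, so corank 2. A Groebner basis of the Jacobian ideal J(f) in C{u,v} is {u^2/5 + v^4 - 4*v^2/5, u^3 + 8*v^3, u*v + 2*v^2}; counting standard monomials gives mu = 6. Corank 2; j^3 = v*(u + 2*v)^2 has shape L^2 M (L != M), so D-series; mu = 6 gives D_6.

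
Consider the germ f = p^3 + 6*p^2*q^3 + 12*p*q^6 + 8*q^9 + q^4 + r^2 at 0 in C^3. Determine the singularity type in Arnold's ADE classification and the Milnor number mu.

The Hessian of f at 0 has rank 1. Corank 2; j^3 = p^3 is a perfect cube, so E-series; the 4-jet and mu = 6 give E_6.

Type E_6, Milnor number mu = 6.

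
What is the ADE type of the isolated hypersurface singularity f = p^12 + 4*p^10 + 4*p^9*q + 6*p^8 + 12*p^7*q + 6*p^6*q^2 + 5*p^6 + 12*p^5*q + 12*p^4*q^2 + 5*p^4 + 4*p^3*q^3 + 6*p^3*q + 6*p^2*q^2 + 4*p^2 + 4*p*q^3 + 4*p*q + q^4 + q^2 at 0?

A_3

The Hessian of f at 0 has rank 1. Corank 1: A-series; mu = 3 gives A_3.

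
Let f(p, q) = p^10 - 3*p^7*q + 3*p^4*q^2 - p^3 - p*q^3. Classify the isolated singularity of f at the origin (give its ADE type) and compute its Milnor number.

The Hessian of f at 0 has rank 0. Corank 2; j^3 = -p^3 is a perfect cube, so E-series; the 4-jet and mu = 7 give E_7.

Type E_{7}, Milnor number mu = 7.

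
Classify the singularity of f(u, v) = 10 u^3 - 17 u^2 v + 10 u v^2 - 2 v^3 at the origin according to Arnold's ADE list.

D_4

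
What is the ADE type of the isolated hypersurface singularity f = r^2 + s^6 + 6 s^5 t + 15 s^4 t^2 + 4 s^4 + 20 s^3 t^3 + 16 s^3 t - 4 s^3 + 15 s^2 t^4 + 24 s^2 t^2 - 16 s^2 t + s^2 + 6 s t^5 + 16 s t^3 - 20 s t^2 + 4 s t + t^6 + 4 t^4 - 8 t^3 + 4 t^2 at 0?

A_{5}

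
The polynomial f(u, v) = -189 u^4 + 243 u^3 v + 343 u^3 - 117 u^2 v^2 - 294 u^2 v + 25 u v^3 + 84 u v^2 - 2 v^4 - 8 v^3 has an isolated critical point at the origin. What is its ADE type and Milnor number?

Type E7, Milnor number mu = 7.

The Hessian of f at 0 is [[0, 0], [0, 0]] with rank 0, so corank 2. A Groebner basis of the Jacobian ideal J(f) in C{u,v} is {5764801*u^2/3 - 3294172*u*v/3 + v^4 + 343*v^3/9 + 470596*v^2/3, u^3 - 1274*u^2/3 + 728*u*v/3 - 2*v^3/63 - 104*v^2/3, u^2*v - 8575*u^2/9 + 4900*u*v/9 - 19*v^3/189 - 700*v^2/9, -4802*u^2/3 + u*v^2 + 2744*u*v/3 - 20*v^3/63 - 392*v^2/3}; counting standard monomials gives mu = 7. Corank 2; j^3 = (7*u - 2*v)^3 is a perfect cube, so E-series; the 4-jet and mu = 7 give E_7.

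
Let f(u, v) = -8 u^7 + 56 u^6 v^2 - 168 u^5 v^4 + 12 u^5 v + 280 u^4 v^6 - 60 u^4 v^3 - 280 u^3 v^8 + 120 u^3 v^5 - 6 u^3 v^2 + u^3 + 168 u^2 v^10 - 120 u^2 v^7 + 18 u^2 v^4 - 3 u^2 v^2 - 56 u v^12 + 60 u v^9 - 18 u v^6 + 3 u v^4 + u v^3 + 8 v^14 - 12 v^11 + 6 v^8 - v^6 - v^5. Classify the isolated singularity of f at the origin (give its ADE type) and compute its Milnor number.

Type E_{7}, Milnor number mu = 7.

The Hessian of f at 0 has rank 0. Corank 2; j^3 = u^3 is a perfect cube, so E-series; the 4-jet and mu = 7 give E_7.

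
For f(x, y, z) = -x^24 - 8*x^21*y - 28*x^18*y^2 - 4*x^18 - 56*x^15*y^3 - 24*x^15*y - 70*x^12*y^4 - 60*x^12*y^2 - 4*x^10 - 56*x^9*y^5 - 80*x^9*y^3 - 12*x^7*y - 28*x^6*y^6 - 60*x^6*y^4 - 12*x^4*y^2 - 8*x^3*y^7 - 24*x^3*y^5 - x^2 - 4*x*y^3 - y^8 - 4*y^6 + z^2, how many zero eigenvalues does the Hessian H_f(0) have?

1

The Hessian at 0 is [[-2, 0, 0], [0, 0, 0], [0, 0, 2]] of rank 2; hence corank 1.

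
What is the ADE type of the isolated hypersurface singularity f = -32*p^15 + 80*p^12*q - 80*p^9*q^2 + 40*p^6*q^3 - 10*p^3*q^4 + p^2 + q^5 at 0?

A4

The Hessian of f at 0 has rank 1. Corank 1: A-series; mu = 4 gives A_4.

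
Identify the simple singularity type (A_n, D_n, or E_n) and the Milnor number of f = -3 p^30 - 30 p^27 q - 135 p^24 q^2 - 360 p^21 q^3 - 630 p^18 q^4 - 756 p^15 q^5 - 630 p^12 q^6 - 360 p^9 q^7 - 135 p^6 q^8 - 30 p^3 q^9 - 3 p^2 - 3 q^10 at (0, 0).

The Hessian of f at 0 has rank 1. Corank 1: A-series; mu = 9 gives A_9.

Type A_9, Milnor number mu = 9.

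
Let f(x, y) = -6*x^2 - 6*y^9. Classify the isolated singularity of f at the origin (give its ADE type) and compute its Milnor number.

The Hessian of f at 0 has rank 1. Corank 1: A-series; mu = 8 gives A_8.

Type A8, Milnor number mu = 8.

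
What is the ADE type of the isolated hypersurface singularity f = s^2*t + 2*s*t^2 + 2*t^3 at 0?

D_{4}

The Hessian of f at 0 is [[0, 0], [0, 0]] with rank 0, so corank 2. A Groebner basis of the Jacobian ideal J(f) in C{s,t} is {t^3, s^2 + 2*t^2, s*t + t^2}; counting standard monomials gives mu = 4. Corank 2; j^3 = t*(s^2 + 2*s*t + 2*t^2) splits into three distinct lines over C (the quadratic factor has nonzero discriminant), so D_4.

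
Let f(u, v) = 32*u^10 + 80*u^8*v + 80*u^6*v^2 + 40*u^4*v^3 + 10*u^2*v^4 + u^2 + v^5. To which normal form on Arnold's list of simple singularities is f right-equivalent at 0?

A_4

The Hessian of f at 0 has rank 1. Corank 1: A-series; mu = 4 gives A_4.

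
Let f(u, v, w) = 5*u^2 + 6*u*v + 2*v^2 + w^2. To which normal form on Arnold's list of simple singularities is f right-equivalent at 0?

A_1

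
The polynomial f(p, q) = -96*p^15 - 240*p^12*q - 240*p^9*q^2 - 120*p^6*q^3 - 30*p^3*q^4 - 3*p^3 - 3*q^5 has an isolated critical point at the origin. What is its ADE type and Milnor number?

Type E_{8}, Milnor number mu = 8.

The Hessian of f at 0 is [[0, 0], [0, 0]] with rank 0, so corank 2. A Groebner basis of the Jacobian ideal J(f) in C{p,q} is {q^4, p^2}; counting standard monomials gives mu = 8. Corank 2; j^3 = -3*p^3 is a perfect cube, so E-series; the 5-jet and mu = 8 give E_8.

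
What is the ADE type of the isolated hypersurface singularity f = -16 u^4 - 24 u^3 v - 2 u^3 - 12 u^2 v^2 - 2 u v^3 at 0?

The Hessian of f at 0 has rank 0. Corank 2; j^3 = -2*u^3 is a perfect cube, so E-series; the 4-jet and mu = 7 give E_7.

E7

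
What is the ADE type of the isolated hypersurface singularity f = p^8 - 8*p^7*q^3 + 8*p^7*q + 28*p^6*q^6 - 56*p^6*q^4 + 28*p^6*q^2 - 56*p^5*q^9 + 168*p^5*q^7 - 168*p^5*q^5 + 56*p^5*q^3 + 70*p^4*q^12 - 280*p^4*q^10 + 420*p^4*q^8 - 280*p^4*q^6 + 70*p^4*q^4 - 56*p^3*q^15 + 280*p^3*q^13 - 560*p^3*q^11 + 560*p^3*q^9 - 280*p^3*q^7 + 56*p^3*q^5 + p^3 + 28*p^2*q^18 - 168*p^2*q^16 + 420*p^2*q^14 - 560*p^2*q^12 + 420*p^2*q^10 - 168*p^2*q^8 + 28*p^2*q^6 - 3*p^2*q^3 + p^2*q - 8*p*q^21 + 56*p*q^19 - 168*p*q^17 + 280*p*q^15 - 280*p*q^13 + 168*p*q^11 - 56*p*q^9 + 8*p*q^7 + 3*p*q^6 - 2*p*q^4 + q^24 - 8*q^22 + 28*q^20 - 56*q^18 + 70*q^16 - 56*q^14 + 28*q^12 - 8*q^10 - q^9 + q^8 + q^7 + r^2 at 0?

The Hessian of f at 0 has rank 1. Corank 2; j^3 = p^2*(p + q) has shape L^2 M (L != M), so D-series; mu = 9 gives D_9.

D_9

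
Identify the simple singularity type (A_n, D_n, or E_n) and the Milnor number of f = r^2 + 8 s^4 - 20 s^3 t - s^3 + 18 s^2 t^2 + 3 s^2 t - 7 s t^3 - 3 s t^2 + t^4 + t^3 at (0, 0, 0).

Type E7, Milnor number mu = 7.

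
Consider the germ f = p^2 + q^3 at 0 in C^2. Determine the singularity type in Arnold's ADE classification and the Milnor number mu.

The Hessian of f at 0 is [[2, 0], [0, 0]] with rank 1, so corank 1. A Groebner basis of the Jacobian ideal J(f) in C{p,q} is {q^2, p}; counting standard monomials gives mu = 2. Corank 1: A-series; mu = 2 gives A_2.

Type A_2, Milnor number mu = 2.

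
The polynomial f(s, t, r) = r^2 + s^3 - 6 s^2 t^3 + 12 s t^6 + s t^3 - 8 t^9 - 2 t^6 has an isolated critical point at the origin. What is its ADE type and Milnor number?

Type E_7, Milnor number mu = 7.

The Hessian of f at 0 has rank 1. Corank 2; j^3 = s^3 is a perfect cube, so E-series; the 4-jet and mu = 7 give E_7.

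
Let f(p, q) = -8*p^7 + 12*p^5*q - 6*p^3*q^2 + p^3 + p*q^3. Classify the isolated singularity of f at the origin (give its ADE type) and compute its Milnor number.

Type E_{7}, Milnor number mu = 7.

The Hessian of f at 0 is [[0, 0], [0, 0]] with rank 0, so corank 2. A Groebner basis of the Jacobian ideal J(f) in C{p,q} is {p^3, p*q^2, 3*p^2 + q^3}; counting standard monomials gives mu = 7. Corank 2; j^3 = p^3 is a perfect cube, so E-series; the 4-jet and mu = 7 give E_7.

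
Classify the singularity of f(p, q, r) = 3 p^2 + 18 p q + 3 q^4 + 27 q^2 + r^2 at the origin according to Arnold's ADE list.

A_{3}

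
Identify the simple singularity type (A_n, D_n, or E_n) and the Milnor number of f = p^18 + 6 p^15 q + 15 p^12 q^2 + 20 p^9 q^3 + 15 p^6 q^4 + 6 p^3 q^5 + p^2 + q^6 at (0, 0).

Type A_{5}, Milnor number mu = 5.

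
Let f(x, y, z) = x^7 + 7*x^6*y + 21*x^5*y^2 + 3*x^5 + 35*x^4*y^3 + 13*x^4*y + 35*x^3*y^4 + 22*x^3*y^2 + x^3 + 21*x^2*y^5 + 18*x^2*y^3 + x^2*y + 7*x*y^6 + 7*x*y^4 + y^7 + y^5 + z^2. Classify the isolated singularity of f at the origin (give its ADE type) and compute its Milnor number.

The Hessian of f at 0 has rank 1. Corank 2; j^3 = x^2*(x + y) has shape L^2 M (L != M), so D-series; mu = 6 gives D_6.

Type D_{6}, Milnor number mu = 6.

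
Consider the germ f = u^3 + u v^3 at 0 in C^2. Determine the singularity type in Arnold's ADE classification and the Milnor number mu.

Type E7, Milnor number mu = 7.

The Hessian of f at 0 has rank 0. Corank 2; j^3 = u^3 is a perfect cube, so E-series; the 4-jet and mu = 7 give E_7.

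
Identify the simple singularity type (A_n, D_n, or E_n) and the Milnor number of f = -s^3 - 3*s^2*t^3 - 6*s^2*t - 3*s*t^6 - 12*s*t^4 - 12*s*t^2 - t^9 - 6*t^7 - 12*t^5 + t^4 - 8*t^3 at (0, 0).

The Hessian of f at 0 has rank 0. Corank 2; j^3 = -(s + 2*t)^3 is a perfect cube, so E-series; the 4-jet and mu = 6 give E_6.

Type E_{6}, Milnor number mu = 6.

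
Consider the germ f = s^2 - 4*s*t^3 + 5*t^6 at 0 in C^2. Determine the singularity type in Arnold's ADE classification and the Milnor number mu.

Type A_{5}, Milnor number mu = 5.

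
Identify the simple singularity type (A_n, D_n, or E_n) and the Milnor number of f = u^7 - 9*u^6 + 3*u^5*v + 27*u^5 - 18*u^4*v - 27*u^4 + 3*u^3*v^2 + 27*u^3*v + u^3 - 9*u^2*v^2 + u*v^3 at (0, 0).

Type E7, Milnor number mu = 7.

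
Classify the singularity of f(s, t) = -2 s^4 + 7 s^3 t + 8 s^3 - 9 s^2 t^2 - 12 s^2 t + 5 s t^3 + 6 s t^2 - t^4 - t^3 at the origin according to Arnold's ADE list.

E7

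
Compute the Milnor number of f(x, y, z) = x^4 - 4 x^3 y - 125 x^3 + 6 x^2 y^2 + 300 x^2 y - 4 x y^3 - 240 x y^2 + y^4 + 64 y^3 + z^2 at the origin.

6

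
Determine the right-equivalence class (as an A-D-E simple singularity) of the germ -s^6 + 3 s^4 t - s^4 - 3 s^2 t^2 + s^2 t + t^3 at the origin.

D_4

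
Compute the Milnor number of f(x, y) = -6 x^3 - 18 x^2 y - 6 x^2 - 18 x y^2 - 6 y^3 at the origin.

2

The Hessian of f at 0 is [[-12, 0], [0, 0]] with rank 1, so corank 1. A Groebner basis of the Jacobian ideal J(f) in C{x,y} is {y^2, x}; counting standard monomials gives mu = 2. Corank 1: A-series; mu = 2 gives A_2.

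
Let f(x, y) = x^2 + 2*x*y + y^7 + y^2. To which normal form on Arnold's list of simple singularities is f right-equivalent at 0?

A_6

The Hessian of f at 0 has rank 1. Corank 1: A-series; mu = 6 gives A_6.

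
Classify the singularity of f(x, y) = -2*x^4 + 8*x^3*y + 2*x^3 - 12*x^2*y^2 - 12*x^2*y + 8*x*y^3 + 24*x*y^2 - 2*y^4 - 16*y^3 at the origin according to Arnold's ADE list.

E6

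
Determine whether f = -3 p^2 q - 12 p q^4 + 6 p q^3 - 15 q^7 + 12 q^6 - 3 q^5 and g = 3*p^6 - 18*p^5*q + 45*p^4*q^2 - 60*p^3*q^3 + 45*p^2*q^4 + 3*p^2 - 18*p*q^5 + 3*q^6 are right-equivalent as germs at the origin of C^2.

No.

The Hessian of f at 0 is [[0, 0], [0, 0]] with rank 0, so corank 2. A Groebner basis of the Jacobian ideal J(f) in C{p,q} is {-2*p^2/3 + p*q^3 + 11*p*q^2/6 + 7*p*q/12 - 7*q^3/12, p*q/2 + q^4 - q^3/2, p^3 + p^2/3 - 2*p*q^2/3 - p*q/6 + q^3/6, p^2*q - 4*p^2/3 + 19*p*q^2/6 + 11*p*q/12 - 11*q^3/12}; counting standard monomials gives mu = 8. Corank 2; j^3 = -3*p^2*q has shape L^2 M (L != M), so D-series; mu = 8 gives D_8. The Hessian of g at 0 is [[6, 0], [0, 0]] with rank 1, so corank 1. A Groebner basis of the Jacobian ideal J(g) in C{p,q} is {q^5, p}; counting standard monomials gives mu = 5. Corank 1: A-series; mu = 5 gives A_5. f is D_8 but g is A_5, hence not right-equivalent.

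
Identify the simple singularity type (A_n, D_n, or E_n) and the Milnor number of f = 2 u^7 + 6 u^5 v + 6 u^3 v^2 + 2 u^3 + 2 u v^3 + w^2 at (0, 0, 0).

Type E_7, Milnor number mu = 7.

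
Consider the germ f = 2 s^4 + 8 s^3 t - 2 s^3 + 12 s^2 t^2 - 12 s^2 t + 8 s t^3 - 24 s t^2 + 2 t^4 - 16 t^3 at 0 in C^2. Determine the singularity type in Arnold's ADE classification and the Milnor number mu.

Type E_6, Milnor number mu = 6.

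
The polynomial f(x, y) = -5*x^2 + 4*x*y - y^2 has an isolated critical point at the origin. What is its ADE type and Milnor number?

The Hessian of f at 0 has rank 2. Corank 0: nondegenerate Morse point, so A_1.

Type A_1, Milnor number mu = 1.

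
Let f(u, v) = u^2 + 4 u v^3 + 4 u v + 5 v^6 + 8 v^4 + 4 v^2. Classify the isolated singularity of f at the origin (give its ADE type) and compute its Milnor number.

The Hessian of f at 0 has rank 1. Corank 1: A-series; mu = 5 gives A_5.

Type A5, Milnor number mu = 5.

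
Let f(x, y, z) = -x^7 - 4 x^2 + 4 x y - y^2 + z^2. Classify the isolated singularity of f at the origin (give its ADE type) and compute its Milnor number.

Type A_6, Milnor number mu = 6.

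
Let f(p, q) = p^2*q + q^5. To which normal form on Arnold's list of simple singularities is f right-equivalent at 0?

The Hessian of f at 0 is [[0, 0], [0, 0]] with rank 0, so corank 2. A Groebner basis of the Jacobian ideal J(f) in C{p,q} is {p^2/5 + q^4, p^3, p*q}; counting standard monomials gives mu = 6. Corank 2; j^3 = p^2*q has shape L^2 M (L != M), so D-series; mu = 6 gives D_6.

D6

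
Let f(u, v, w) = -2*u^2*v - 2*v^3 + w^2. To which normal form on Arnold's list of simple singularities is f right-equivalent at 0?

The Hessian of f at 0 has rank 1. Corank 2; j^3 = -2*v*(u^2 + v^2) splits into three distinct lines over C (the quadratic factor has nonzero discriminant), so D_4.

D4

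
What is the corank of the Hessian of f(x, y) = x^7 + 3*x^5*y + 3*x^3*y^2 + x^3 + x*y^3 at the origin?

2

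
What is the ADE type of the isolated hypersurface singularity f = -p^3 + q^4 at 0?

E6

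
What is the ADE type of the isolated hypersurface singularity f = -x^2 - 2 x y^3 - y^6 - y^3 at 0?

A_{2}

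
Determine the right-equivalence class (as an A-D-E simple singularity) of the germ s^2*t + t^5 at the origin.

D6

The Hessian of f at 0 has rank 0. Corank 2; j^3 = s^2*t has shape L^2 M (L != M), so D-series; mu = 6 gives D_6.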